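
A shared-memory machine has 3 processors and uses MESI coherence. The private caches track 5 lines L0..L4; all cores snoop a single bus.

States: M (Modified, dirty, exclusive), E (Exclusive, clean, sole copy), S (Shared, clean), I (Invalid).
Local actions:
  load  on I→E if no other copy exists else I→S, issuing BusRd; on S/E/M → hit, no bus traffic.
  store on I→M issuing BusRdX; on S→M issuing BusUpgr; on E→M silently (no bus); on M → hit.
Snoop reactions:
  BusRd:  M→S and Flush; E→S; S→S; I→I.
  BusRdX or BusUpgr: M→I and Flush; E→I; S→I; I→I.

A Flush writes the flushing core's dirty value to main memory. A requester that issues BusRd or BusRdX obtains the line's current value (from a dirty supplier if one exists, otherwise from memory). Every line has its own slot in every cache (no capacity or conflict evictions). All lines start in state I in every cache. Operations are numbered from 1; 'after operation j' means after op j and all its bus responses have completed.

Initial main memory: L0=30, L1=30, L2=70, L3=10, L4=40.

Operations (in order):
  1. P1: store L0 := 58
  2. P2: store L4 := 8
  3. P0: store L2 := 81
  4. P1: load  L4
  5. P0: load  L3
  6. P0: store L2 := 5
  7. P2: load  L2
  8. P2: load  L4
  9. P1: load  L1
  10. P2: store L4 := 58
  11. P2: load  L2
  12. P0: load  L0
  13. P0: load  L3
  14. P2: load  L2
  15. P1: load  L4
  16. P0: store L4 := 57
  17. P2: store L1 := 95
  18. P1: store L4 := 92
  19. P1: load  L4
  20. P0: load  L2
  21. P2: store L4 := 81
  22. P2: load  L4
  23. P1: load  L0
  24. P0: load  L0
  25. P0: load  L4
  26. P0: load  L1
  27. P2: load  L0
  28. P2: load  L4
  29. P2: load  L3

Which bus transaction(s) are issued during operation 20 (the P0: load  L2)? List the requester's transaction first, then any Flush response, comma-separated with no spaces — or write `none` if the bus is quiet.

  op1 P1: store L0 := 58 → I/M/I on L0; bus BusRdX; mem=30
  op2 P2: store L4 := 8 → I/I/M on L4; bus BusRdX; mem=40
  op3 P0: store L2 := 81 → M/I/I on L2; bus BusRdX; mem=70
  op4 P1: load  L4 → I/S/S on L4; bus BusRd Flush; mem=8
  op5 P0: load  L3 → E/I/I on L3; bus BusRd; mem=10
  op6 P0: store L2 := 5 → M/I/I on L2; bus (none); mem=70
  op7 P2: load  L2 → S/I/S on L2; bus BusRd Flush; mem=5
  op8 P2: load  L4 → I/S/S on L4; bus (none); mem=8
  op9 P1: load  L1 → I/E/I on L1; bus BusRd; mem=30
  op10 P2: store L4 := 58 → I/I/M on L4; bus BusUpgr; mem=8
  op11 P2: load  L2 → S/I/S on L2; bus (none); mem=5
  op12 P0: load  L0 → S/S/I on L0; bus BusRd Flush; mem=58
  op13 P0: load  L3 → E/I/I on L3; bus (none); mem=10
  op14 P2: load  L2 → S/I/S on L2; bus (none); mem=5
  op15 P1: load  L4 → I/S/S on L4; bus BusRd Flush; mem=58
  op16 P0: store L4 := 57 → M/I/I on L4; bus BusRdX; mem=58
  op17 P2: store L1 := 95 → I/I/M on L1; bus BusRdX; mem=30
  op18 P1: store L4 := 92 → I/M/I on L4; bus BusRdX Flush; mem=57
  op19 P1: load  L4 → I/M/I on L4; bus (none); mem=57
  op20 P0: load  L2 → S/I/S on L2; bus (none); mem=5
  op21 P2: store L4 := 81 → I/I/M on L4; bus BusRdX Flush; mem=92
  op22 P2: load  L4 → I/I/M on L4; bus (none); mem=92
  op23 P1: load  L0 → S/S/I on L0; bus (none); mem=58
  op24 P0: load  L0 → S/S/I on L0; bus (none); mem=58
  op25 P0: load  L4 → S/I/S on L4; bus BusRd Flush; mem=81
  op26 P0: load  L1 → S/I/S on L1; bus BusRd Flush; mem=95
  op27 P2: load  L0 → S/S/S on L0; bus BusRd; mem=58
  op28 P2: load  L4 → S/I/S on L4; bus (none); mem=81
  op29 P2: load  L3 → S/I/S on L3; bus BusRd; mem=10

bus = none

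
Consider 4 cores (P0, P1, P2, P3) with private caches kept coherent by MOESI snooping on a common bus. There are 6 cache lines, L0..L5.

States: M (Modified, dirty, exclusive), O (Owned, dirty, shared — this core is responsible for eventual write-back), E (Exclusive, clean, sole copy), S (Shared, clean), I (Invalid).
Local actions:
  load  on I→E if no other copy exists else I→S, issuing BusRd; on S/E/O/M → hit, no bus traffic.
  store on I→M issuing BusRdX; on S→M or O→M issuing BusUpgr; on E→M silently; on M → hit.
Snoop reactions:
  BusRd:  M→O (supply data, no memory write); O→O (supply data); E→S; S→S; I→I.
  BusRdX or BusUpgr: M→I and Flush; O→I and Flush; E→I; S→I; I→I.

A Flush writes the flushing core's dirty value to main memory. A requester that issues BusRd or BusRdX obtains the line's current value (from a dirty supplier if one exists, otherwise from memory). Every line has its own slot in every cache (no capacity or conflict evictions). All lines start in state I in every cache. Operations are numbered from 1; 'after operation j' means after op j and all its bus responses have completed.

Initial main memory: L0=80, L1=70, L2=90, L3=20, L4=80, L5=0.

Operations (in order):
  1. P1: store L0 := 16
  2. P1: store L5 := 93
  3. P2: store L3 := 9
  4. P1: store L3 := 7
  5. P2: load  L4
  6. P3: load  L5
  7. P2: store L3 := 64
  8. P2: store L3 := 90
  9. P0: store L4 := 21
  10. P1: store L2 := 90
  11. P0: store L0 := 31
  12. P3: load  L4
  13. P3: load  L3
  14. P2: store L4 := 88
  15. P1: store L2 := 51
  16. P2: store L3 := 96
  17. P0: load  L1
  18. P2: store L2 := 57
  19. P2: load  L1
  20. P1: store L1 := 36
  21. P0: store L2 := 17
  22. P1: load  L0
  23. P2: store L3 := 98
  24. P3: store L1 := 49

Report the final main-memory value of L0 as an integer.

memory[L0] = 16

1. P1: store L0 := 16  bus=[BusRdX]  L0: P0=I P1=M P2=I P3=I  mem[L0]=80
2. P1: store L5 := 93  bus=[BusRdX]  L5: P0=I P1=M P2=I P3=I  mem[L5]=0
3. P2: store L3 := 9  bus=[BusRdX]  L3: P0=I P1=I P2=M P3=I  mem[L3]=20
4. P1: store L3 := 7  bus=[BusRdX,Flush]  L3: P0=I P1=M P2=I P3=I  mem[L3]=9
5. P2: load  L4  bus=[BusRd]  L4: P0=I P1=I P2=E P3=I  mem[L4]=80
6. P3: load  L5  bus=[BusRd]  L5: P0=I P1=O P2=I P3=S  mem[L5]=0
7. P2: store L3 := 64  bus=[BusRdX,Flush]  L3: P0=I P1=I P2=M P3=I  mem[L3]=7
8. P2: store L3 := 90  bus=[-]  L3: P0=I P1=I P2=M P3=I  mem[L3]=7
9. P0: store L4 := 21  bus=[BusRdX]  L4: P0=M P1=I P2=I P3=I  mem[L4]=80
10. P1: store L2 := 90  bus=[BusRdX]  L2: P0=I P1=M P2=I P3=I  mem[L2]=90
11. P0: store L0 := 31  bus=[BusRdX,Flush]  L0: P0=M P1=I P2=I P3=I  mem[L0]=16
12. P3: load  L4  bus=[BusRd]  L4: P0=O P1=I P2=I P3=S  mem[L4]=80
13. P3: load  L3  bus=[BusRd]  L3: P0=I P1=I P2=O P3=S  mem[L3]=7
14. P2: store L4 := 88  bus=[BusRdX,Flush]  L4: P0=I P1=I P2=M P3=I  mem[L4]=21
15. P1: store L2 := 51  bus=[-]  L2: P0=I P1=M P2=I P3=I  mem[L2]=90
16. P2: store L3 := 96  bus=[BusUpgr]  L3: P0=I P1=I P2=M P3=I  mem[L3]=7
17. P0: load  L1  bus=[BusRd]  L1: P0=E P1=I P2=I P3=I  mem[L1]=70
18. P2: store L2 := 57  bus=[BusRdX,Flush]  L2: P0=I P1=I P2=M P3=I  mem[L2]=51
19. P2: load  L1  bus=[BusRd]  L1: P0=S P1=I P2=S P3=I  mem[L1]=70
20. P1: store L1 := 36  bus=[BusRdX]  L1: P0=I P1=M P2=I P3=I  mem[L1]=70
21. P0: store L2 := 17  bus=[BusRdX,Flush]  L2: P0=M P1=I P2=I P3=I  mem[L2]=57
22. P1: load  L0  bus=[BusRd]  L0: P0=O P1=S P2=I P3=I  mem[L0]=16
23. P2: store L3 := 98  bus=[-]  L3: P0=I P1=I P2=M P3=I  mem[L3]=7
24. P3: store L1 := 49  bus=[BusRdX,Flush]  L1: P0=I P1=I P2=I P3=M  mem[L1]=36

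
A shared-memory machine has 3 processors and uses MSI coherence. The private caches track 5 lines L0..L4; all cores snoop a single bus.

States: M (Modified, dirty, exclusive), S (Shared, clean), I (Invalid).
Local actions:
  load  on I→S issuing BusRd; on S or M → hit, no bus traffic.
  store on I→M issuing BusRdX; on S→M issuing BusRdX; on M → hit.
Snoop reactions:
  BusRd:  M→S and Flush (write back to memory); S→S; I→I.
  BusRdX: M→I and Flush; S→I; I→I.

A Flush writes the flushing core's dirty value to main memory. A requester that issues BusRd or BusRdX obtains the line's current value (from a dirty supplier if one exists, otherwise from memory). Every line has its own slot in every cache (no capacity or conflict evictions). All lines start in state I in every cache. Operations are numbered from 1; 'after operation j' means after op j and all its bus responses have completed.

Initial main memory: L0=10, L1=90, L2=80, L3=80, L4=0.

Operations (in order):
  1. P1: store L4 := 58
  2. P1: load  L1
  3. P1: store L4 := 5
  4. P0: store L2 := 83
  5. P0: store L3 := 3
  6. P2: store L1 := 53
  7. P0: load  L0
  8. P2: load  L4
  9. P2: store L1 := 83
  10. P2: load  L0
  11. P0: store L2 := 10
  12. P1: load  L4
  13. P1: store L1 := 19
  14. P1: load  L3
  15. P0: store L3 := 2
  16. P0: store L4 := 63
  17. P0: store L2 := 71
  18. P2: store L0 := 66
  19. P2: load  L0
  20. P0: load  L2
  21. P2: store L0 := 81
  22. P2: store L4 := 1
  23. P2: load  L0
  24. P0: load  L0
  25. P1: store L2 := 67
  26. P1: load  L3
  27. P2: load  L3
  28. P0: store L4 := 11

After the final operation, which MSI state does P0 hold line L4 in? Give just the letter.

[1] P1: store L4 := 58 | P0:I, P1:M(58), P2:I | bus: BusRdX
[2] P1: load  L1 | P0:I, P1:S(90), P2:I | bus: BusRd
[3] P1: store L4 := 5 | P0:I, P1:M(5), P2:I | bus: none
[4] P0: store L2 := 83 | P0:M(83), P1:I, P2:I | bus: BusRdX
[5] P0: store L3 := 3 | P0:M(3), P1:I, P2:I | bus: BusRdX
[6] P2: store L1 := 53 | P0:I, P1:I, P2:M(53) | bus: BusRdX
[7] P0: load  L0 | P0:S(10), P1:I, P2:I | bus: BusRd
[8] P2: load  L4 | P0:I, P1:S(5), P2:S(5) | bus: BusRd,Flush
[9] P2: store L1 := 83 | P0:I, P1:I, P2:M(83) | bus: none
[10] P2: load  L0 | P0:S(10), P1:I, P2:S(10) | bus: BusRd
[11] P0: store L2 := 10 | P0:M(10), P1:I, P2:I | bus: none
[12] P1: load  L4 | P0:I, P1:S(5), P2:S(5) | bus: none
[13] P1: store L1 := 19 | P0:I, P1:M(19), P2:I | bus: BusRdX,Flush
[14] P1: load  L3 | P0:S(3), P1:S(3), P2:I | bus: BusRd,Flush
[15] P0: store L3 := 2 | P0:M(2), P1:I, P2:I | bus: BusRdX
[16] P0: store L4 := 63 | P0:M(63), P1:I, P2:I | bus: BusRdX
[17] P0: store L2 := 71 | P0:M(71), P1:I, P2:I | bus: none
[18] P2: store L0 := 66 | P0:I, P1:I, P2:M(66) | bus: BusRdX
[19] P2: load  L0 | P0:I, P1:I, P2:M(66) | bus: none
[20] P0: load  L2 | P0:M(71), P1:I, P2:I | bus: none
[21] P2: store L0 := 81 | P0:I, P1:I, P2:M(81) | bus: none
[22] P2: store L4 := 1 | P0:I, P1:I, P2:M(1) | bus: BusRdX,Flush
[23] P2: load  L0 | P0:I, P1:I, P2:M(81) | bus: none
[24] P0: load  L0 | P0:S(81), P1:I, P2:S(81) | bus: BusRd,Flush
[25] P1: store L2 := 67 | P0:I, P1:M(67), P2:I | bus: BusRdX,Flush
[26] P1: load  L3 | P0:S(2), P1:S(2), P2:I | bus: BusRd,Flush
[27] P2: load  L3 | P0:S(2), P1:S(2), P2:S(2) | bus: BusRd
[28] P0: store L4 := 11 | P0:M(11), P1:I, P2:I | bus: BusRdX,Flush

state = M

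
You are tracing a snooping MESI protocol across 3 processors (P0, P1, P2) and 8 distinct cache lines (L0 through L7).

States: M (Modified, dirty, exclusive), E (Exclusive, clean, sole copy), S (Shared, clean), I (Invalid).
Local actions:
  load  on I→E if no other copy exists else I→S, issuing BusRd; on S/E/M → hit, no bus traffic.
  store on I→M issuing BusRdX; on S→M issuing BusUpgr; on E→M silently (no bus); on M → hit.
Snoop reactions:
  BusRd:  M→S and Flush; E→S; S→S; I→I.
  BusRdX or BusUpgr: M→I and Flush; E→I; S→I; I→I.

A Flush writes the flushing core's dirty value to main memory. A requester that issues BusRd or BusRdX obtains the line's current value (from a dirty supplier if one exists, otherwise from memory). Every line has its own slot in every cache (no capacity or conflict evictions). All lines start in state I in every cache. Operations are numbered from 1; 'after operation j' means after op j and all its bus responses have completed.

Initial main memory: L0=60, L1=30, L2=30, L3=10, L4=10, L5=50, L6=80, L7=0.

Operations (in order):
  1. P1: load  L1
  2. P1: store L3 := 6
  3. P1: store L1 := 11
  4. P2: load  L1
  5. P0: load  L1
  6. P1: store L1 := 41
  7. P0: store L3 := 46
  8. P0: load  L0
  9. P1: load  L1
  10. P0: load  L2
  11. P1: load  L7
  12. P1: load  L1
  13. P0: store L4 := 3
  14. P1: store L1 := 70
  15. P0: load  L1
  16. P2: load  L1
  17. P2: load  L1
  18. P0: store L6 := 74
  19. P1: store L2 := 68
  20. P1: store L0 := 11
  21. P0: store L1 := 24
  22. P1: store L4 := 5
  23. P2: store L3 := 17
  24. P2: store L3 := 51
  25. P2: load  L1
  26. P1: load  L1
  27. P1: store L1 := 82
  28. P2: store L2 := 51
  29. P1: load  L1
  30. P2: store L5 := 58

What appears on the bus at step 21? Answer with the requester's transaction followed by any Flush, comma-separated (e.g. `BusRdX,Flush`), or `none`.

  op1 P1: load  L1 → I/E/I on L1; bus BusRd; mem=30
  op2 P1: store L3 := 6 → I/M/I on L3; bus BusRdX; mem=10
  op3 P1: store L1 := 11 → I/M/I on L1; bus (none); mem=30
  op4 P2: load  L1 → I/S/S on L1; bus BusRd Flush; mem=11
  op5 P0: load  L1 → S/S/S on L1; bus BusRd; mem=11
  op6 P1: store L1 := 41 → I/M/I on L1; bus BusUpgr; mem=11
  op7 P0: store L3 := 46 → M/I/I on L3; bus BusRdX Flush; mem=6
  op8 P0: load  L0 → E/I/I on L0; bus BusRd; mem=60
  op9 P1: load  L1 → I/M/I on L1; bus (none); mem=11
  op10 P0: load  L2 → E/I/I on L2; bus BusRd; mem=30
  op11 P1: load  L7 → I/E/I on L7; bus BusRd; mem=0
  op12 P1: load  L1 → I/M/I on L1; bus (none); mem=11
  op13 P0: store L4 := 3 → M/I/I on L4; bus BusRdX; mem=10
  op14 P1: store L1 := 70 → I/M/I on L1; bus (none); mem=11
  op15 P0: load  L1 → S/S/I on L1; bus BusRd Flush; mem=70
  op16 P2: load  L1 → S/S/S on L1; bus BusRd; mem=70
  op17 P2: load  L1 → S/S/S on L1; bus (none); mem=70
  op18 P0: store L6 := 74 → M/I/I on L6; bus BusRdX; mem=80
  op19 P1: store L2 := 68 → I/M/I on L2; bus BusRdX; mem=30
  op20 P1: store L0 := 11 → I/M/I on L0; bus BusRdX; mem=60
  op21 P0: store L1 := 24 → M/I/I on L1; bus BusUpgr; mem=70
  op22 P1: store L4 := 5 → I/M/I on L4; bus BusRdX Flush; mem=3
  op23 P2: store L3 := 17 → I/I/M on L3; bus BusRdX Flush; mem=46
  op24 P2: store L3 := 51 → I/I/M on L3; bus (none); mem=46
  op25 P2: load  L1 → S/I/S on L1; bus BusRd Flush; mem=24
  op26 P1: load  L1 → S/S/S on L1; bus BusRd; mem=24
  op27 P1: store L1 := 82 → I/M/I on L1; bus BusUpgr; mem=24
  op28 P2: store L2 := 51 → I/I/M on L2; bus BusRdX Flush; mem=68
  op29 P1: load  L1 → I/M/I on L1; bus (none); mem=24
  op30 P2: store L5 := 58 → I/I/M on L5; bus BusRdX; mem=50

bus = BusUpgr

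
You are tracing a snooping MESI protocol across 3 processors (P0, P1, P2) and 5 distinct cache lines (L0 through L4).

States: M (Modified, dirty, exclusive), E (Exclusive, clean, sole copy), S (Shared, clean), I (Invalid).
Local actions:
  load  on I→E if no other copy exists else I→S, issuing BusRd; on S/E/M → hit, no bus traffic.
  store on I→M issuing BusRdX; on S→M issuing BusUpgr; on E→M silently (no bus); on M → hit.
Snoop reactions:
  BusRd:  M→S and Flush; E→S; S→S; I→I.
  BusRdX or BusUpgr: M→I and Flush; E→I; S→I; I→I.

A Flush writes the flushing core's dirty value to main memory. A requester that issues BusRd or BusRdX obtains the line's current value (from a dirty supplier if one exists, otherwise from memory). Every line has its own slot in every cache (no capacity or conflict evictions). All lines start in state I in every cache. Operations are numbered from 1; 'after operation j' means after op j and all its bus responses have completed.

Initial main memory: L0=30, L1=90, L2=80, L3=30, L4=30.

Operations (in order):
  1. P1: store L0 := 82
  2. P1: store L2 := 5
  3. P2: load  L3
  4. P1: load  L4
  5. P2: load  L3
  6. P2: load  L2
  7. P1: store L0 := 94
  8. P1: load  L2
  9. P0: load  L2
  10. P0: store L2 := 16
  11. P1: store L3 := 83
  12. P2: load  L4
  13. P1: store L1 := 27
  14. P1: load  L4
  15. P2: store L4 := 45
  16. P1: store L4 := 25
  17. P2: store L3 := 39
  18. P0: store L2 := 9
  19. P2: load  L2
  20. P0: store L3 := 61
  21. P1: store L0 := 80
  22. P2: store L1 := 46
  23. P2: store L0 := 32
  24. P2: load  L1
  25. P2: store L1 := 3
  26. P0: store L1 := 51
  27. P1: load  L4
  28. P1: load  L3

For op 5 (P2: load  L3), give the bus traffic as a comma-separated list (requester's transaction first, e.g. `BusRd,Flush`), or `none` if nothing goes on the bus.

  op1 P1: store L0 := 82 → I/M/I on L0; bus BusRdX; mem=30
  op2 P1: store L2 := 5 → I/M/I on L2; bus BusRdX; mem=80
  op3 P2: load  L3 → I/I/E on L3; bus BusRd; mem=30
  op4 P1: load  L4 → I/E/I on L4; bus BusRd; mem=30
  op5 P2: load  L3 → I/I/E on L3; bus (none); mem=30
  op6 P2: load  L2 → I/S/S on L2; bus BusRd Flush; mem=5
  op7 P1: store L0 := 94 → I/M/I on L0; bus (none); mem=30
  op8 P1: load  L2 → I/S/S on L2; bus (none); mem=5
  op9 P0: load  L2 → S/S/S on L2; bus BusRd; mem=5
  op10 P0: store L2 := 16 → M/I/I on L2; bus BusUpgr; mem=5
  op11 P1: store L3 := 83 → I/M/I on L3; bus BusRdX; mem=30
  op12 P2: load  L4 → I/S/S on L4; bus BusRd; mem=30
  op13 P1: store L1 := 27 → I/M/I on L1; bus BusRdX; mem=90
  op14 P1: load  L4 → I/S/S on L4; bus (none); mem=30
  op15 P2: store L4 := 45 → I/I/M on L4; bus BusUpgr; mem=30
  op16 P1: store L4 := 25 → I/M/I on L4; bus BusRdX Flush; mem=45
  op17 P2: store L3 := 39 → I/I/M on L3; bus BusRdX Flush; mem=83
  op18 P0: store L2 := 9 → M/I/I on L2; bus (none); mem=5
  op19 P2: load  L2 → S/I/S on L2; bus BusRd Flush; mem=9
  op20 P0: store L3 := 61 → M/I/I on L3; bus BusRdX Flush; mem=39
  op21 P1: store L0 := 80 → I/M/I on L0; bus (none); mem=30
  op22 P2: store L1 := 46 → I/I/M on L1; bus BusRdX Flush; mem=27
  op23 P2: store L0 := 32 → I/I/M on L0; bus BusRdX Flush; mem=80
  op24 P2: load  L1 → I/I/M on L1; bus (none); mem=27
  op25 P2: store L1 := 3 → I/I/M on L1; bus (none); mem=27
  op26 P0: store L1 := 51 → M/I/I on L1; bus BusRdX Flush; mem=3
  op27 P1: load  L4 → I/M/I on L4; bus (none); mem=45
  op28 P1: load  L3 → S/S/I on L3; bus BusRd Flush; mem=61

bus = none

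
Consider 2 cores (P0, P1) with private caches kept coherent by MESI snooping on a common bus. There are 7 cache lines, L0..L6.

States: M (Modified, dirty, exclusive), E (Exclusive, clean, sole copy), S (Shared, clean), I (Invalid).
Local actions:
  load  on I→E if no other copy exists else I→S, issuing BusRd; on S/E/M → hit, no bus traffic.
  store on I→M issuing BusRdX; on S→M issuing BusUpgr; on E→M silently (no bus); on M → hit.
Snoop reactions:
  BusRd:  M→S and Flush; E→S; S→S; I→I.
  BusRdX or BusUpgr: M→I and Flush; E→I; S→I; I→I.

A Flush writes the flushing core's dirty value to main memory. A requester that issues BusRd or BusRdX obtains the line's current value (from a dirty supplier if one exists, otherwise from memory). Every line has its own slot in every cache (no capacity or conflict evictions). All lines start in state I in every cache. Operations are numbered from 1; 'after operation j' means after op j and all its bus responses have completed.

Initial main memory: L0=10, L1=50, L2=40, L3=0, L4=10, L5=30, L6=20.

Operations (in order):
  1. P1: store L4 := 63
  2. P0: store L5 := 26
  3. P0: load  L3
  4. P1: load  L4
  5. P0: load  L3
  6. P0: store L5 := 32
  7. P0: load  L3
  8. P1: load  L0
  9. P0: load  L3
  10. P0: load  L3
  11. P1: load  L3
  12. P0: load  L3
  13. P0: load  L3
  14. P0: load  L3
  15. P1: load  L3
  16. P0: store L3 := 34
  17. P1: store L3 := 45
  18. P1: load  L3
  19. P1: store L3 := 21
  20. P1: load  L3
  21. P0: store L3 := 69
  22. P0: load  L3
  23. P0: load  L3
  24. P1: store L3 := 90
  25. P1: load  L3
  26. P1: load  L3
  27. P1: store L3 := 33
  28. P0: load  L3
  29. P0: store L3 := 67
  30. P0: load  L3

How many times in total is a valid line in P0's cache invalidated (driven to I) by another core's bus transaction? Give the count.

[1] P1: store L4 := 63 | P0:I, P1:M(63) | bus: BusRdX
[2] P0: store L5 := 26 | P0:M(26), P1:I | bus: BusRdX
[3] P0: load  L3 | P0:E(0), P1:I | bus: BusRd
[4] P1: load  L4 | P0:I, P1:M(63) | bus: none
[5] P0: load  L3 | P0:E(0), P1:I | bus: none
[6] P0: store L5 := 32 | P0:M(32), P1:I | bus: none
[7] P0: load  L3 | P0:E(0), P1:I | bus: none
[8] P1: load  L0 | P0:I, P1:E(10) | bus: BusRd
[9] P0: load  L3 | P0:E(0), P1:I | bus: none
[10] P0: load  L3 | P0:E(0), P1:I | bus: none
[11] P1: load  L3 | P0:S(0), P1:S(0) | bus: BusRd
[12] P0: load  L3 | P0:S(0), P1:S(0) | bus: none
[13] P0: load  L3 | P0:S(0), P1:S(0) | bus: none
[14] P0: load  L3 | P0:S(0), P1:S(0) | bus: none
[15] P1: load  L3 | P0:S(0), P1:S(0) | bus: none
[16] P0: store L3 := 34 | P0:M(34), P1:I | bus: BusUpgr
[17] P1: store L3 := 45 | P0:I, P1:M(45) | bus: BusRdX,Flush
[18] P1: load  L3 | P0:I, P1:M(45) | bus: none
[19] P1: store L3 := 21 | P0:I, P1:M(21) | bus: none
[20] P1: load  L3 | P0:I, P1:M(21) | bus: none
[21] P0: store L3 := 69 | P0:M(69), P1:I | bus: BusRdX,Flush
[22] P0: load  L3 | P0:M(69), P1:I | bus: none
[23] P0: load  L3 | P0:M(69), P1:I | bus: none
[24] P1: store L3 := 90 | P0:I, P1:M(90) | bus: BusRdX,Flush
[25] P1: load  L3 | P0:I, P1:M(90) | bus: none
[26] P1: load  L3 | P0:I, P1:M(90) | bus: none
[27] P1: store L3 := 33 | P0:I, P1:M(33) | bus: none
[28] P0: load  L3 | P0:S(33), P1:S(33) | bus: BusRd,Flush
[29] P0: store L3 := 67 | P0:M(67), P1:I | bus: BusUpgr
[30] P0: load  L3 | P0:M(67), P1:I | bus: none

invalidations = 2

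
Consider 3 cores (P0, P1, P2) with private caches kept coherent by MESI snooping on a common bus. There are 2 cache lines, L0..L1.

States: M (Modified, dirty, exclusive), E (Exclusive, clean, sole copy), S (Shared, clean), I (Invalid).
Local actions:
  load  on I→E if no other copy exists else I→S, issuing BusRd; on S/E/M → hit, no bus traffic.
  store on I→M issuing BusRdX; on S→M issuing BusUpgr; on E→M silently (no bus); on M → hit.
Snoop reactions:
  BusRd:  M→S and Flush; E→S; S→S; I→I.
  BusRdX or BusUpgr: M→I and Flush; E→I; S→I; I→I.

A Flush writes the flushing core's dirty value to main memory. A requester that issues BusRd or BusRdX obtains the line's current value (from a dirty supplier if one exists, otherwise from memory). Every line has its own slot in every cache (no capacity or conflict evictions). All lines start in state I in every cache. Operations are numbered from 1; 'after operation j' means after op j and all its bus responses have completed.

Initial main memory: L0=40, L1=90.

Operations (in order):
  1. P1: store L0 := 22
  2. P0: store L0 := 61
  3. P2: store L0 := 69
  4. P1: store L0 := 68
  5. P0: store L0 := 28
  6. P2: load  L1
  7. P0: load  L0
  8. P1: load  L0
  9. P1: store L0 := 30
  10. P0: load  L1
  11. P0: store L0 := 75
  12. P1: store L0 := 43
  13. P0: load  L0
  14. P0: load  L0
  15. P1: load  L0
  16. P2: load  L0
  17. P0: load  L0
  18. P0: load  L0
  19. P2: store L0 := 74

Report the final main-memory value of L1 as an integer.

memory[L1] = 90

[1] P1: store L0 := 22 | P0:I, P1:M(22), P2:I | bus: BusRdX
[2] P0: store L0 := 61 | P0:M(61), P1:I, P2:I | bus: BusRdX,Flush
[3] P2: store L0 := 69 | P0:I, P1:I, P2:M(69) | bus: BusRdX,Flush
[4] P1: store L0 := 68 | P0:I, P1:M(68), P2:I | bus: BusRdX,Flush
[5] P0: store L0 := 28 | P0:M(28), P1:I, P2:I | bus: BusRdX,Flush
[6] P2: load  L1 | P0:I, P1:I, P2:E(90) | bus: BusRd
[7] P0: load  L0 | P0:M(28), P1:I, P2:I | bus: none
[8] P1: load  L0 | P0:S(28), P1:S(28), P2:I | bus: BusRd,Flush
[9] P1: store L0 := 30 | P0:I, P1:M(30), P2:I | bus: BusUpgr
[10] P0: load  L1 | P0:S(90), P1:I, P2:S(90) | bus: BusRd
[11] P0: store L0 := 75 | P0:M(75), P1:I, P2:I | bus: BusRdX,Flush
[12] P1: store L0 := 43 | P0:I, P1:M(43), P2:I | bus: BusRdX,Flush
[13] P0: load  L0 | P0:S(43), P1:S(43), P2:I | bus: BusRd,Flush
[14] P0: load  L0 | P0:S(43), P1:S(43), P2:I | bus: none
[15] P1: load  L0 | P0:S(43), P1:S(43), P2:I | bus: none
[16] P2: load  L0 | P0:S(43), P1:S(43), P2:S(43) | bus: BusRd
[17] P0: load  L0 | P0:S(43), P1:S(43), P2:S(43) | bus: none
[18] P0: load  L0 | P0:S(43), P1:S(43), P2:S(43) | bus: none
[19] P2: store L0 := 74 | P0:I, P1:I, P2:M(74) | bus: BusUpgr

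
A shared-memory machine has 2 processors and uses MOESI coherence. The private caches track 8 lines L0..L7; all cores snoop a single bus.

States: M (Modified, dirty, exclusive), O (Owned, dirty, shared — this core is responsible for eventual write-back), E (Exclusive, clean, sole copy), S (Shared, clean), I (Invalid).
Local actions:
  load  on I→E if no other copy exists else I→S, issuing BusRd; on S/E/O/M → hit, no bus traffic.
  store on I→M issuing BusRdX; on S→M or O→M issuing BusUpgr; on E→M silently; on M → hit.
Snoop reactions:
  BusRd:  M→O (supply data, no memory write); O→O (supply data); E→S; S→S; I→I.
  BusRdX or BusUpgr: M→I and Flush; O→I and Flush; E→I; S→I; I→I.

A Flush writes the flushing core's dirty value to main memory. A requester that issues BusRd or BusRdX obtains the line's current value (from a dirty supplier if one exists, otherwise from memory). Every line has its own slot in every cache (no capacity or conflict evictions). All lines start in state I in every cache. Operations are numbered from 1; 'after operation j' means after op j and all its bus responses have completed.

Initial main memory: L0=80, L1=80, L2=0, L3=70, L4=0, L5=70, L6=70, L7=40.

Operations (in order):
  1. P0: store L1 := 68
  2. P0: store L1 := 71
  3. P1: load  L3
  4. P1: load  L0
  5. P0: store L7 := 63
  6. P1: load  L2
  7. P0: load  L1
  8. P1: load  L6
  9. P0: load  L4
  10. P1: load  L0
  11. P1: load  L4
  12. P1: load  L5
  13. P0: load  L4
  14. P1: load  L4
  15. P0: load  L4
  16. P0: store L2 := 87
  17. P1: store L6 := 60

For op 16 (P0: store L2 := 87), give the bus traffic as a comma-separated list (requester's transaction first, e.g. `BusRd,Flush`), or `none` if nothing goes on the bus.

  op1 P0: store L1 := 68 → M/I on L1; bus BusRdX; mem=80
  op2 P0: store L1 := 71 → M/I on L1; bus (none); mem=80
  op3 P1: load  L3 → I/E on L3; bus BusRd; mem=70
  op4 P1: load  L0 → I/E on L0; bus BusRd; mem=80
  op5 P0: store L7 := 63 → M/I on L7; bus BusRdX; mem=40
  op6 P1: load  L2 → I/E on L2; bus BusRd; mem=0
  op7 P0: load  L1 → M/I on L1; bus (none); mem=80
  op8 P1: load  L6 → I/E on L6; bus BusRd; mem=70
  op9 P0: load  L4 → E/I on L4; bus BusRd; mem=0
  op10 P1: load  L0 → I/E on L0; bus (none); mem=80
  op11 P1: load  L4 → S/S on L4; bus BusRd; mem=0
  op12 P1: load  L5 → I/E on L5; bus BusRd; mem=70
  op13 P0: load  L4 → S/S on L4; bus (none); mem=0
  op14 P1: load  L4 → S/S on L4; bus (none); mem=0
  op15 P0: load  L4 → S/S on L4; bus (none); mem=0
  op16 P0: store L2 := 87 → M/I on L2; bus BusRdX; mem=0
  op17 P1: store L6 := 60 → I/M on L6; bus (none); mem=70

bus = BusRdX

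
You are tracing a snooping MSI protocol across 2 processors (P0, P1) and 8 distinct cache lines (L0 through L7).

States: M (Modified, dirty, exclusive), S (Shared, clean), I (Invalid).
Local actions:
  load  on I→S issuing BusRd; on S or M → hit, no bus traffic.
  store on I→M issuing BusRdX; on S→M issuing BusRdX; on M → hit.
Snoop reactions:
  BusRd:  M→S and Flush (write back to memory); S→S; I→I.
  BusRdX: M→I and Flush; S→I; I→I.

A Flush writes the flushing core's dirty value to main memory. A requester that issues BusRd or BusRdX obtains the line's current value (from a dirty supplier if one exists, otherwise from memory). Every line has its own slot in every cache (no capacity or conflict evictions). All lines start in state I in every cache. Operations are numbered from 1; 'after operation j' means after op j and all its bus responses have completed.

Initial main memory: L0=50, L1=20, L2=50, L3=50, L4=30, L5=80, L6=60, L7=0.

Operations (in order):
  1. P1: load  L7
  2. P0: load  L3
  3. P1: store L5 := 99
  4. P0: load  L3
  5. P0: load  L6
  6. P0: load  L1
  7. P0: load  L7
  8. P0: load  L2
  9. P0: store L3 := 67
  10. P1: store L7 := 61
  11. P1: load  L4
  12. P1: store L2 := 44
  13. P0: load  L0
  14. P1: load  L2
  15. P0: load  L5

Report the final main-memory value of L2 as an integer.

1. P1: load  L7  bus=[BusRd]  L7: P0=I P1=S  mem[L7]=0
2. P0: load  L3  bus=[BusRd]  L3: P0=S P1=I  mem[L3]=50
3. P1: store L5 := 99  bus=[BusRdX]  L5: P0=I P1=M  mem[L5]=80
4. P0: load  L3  bus=[-]  L3: P0=S P1=I  mem[L3]=50
5. P0: load  L6  bus=[BusRd]  L6: P0=S P1=I  mem[L6]=60
6. P0: load  L1  bus=[BusRd]  L1: P0=S P1=I  mem[L1]=20
7. P0: load  L7  bus=[BusRd]  L7: P0=S P1=S  mem[L7]=0
8. P0: load  L2  bus=[BusRd]  L2: P0=S P1=I  mem[L2]=50
9. P0: store L3 := 67  bus=[BusRdX]  L3: P0=M P1=I  mem[L3]=50
10. P1: store L7 := 61  bus=[BusRdX]  L7: P0=I P1=M  mem[L7]=0
11. P1: load  L4  bus=[BusRd]  L4: P0=I P1=S  mem[L4]=30
12. P1: store L2 := 44  bus=[BusRdX]  L2: P0=I P1=M  mem[L2]=50
13. P0: load  L0  bus=[BusRd]  L0: P0=S P1=I  mem[L0]=50
14. P1: load  L2  bus=[-]  L2: P0=I P1=M  mem[L2]=50
15. P0: load  L5  bus=[BusRd,Flush]  L5: P0=S P1=S  mem[L5]=99

memory[L2] = 50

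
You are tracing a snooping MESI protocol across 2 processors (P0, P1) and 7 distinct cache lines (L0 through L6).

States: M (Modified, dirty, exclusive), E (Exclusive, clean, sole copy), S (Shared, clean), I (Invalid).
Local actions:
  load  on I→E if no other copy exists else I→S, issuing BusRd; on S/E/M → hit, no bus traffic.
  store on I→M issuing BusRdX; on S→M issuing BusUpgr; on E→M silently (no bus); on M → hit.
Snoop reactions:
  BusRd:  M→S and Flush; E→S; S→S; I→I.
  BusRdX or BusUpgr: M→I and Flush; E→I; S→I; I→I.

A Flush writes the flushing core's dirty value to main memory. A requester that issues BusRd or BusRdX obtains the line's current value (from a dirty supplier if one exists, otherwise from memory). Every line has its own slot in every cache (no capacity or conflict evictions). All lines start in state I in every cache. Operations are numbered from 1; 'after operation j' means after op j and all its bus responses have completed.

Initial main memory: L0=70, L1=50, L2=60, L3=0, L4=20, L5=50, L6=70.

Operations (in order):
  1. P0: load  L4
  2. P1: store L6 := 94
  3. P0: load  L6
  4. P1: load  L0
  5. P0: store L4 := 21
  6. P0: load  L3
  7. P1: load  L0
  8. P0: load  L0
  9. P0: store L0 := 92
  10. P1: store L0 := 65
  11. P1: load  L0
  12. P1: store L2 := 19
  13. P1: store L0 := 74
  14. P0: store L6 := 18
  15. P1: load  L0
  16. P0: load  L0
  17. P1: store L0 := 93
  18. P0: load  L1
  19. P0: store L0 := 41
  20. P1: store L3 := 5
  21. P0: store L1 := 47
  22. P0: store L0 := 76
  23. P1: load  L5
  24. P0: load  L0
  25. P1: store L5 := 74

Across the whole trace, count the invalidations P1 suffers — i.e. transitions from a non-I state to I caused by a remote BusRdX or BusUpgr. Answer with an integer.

  op1 P0: load  L4 → E/I on L4; bus BusRd; mem=20
  op2 P1: store L6 := 94 → I/M on L6; bus BusRdX; mem=70
  op3 P0: load  L6 → S/S on L6; bus BusRd Flush; mem=94
  op4 P1: load  L0 → I/E on L0; bus BusRd; mem=70
  op5 P0: store L4 := 21 → M/I on L4; bus (none); mem=20
  op6 P0: load  L3 → E/I on L3; bus BusRd; mem=0
  op7 P1: load  L0 → I/E on L0; bus (none); mem=70
  op8 P0: load  L0 → S/S on L0; bus BusRd; mem=70
  op9 P0: store L0 := 92 → M/I on L0; bus BusUpgr; mem=70
  op10 P1: store L0 := 65 → I/M on L0; bus BusRdX Flush; mem=92
  op11 P1: load  L0 → I/M on L0; bus (none); mem=92
  op12 P1: store L2 := 19 → I/M on L2; bus BusRdX; mem=60
  op13 P1: store L0 := 74 → I/M on L0; bus (none); mem=92
  op14 P0: store L6 := 18 → M/I on L6; bus BusUpgr; mem=94
  op15 P1: load  L0 → I/M on L0; bus (none); mem=92
  op16 P0: load  L0 → S/S on L0; bus BusRd Flush; mem=74
  op17 P1: store L0 := 93 → I/M on L0; bus BusUpgr; mem=74
  op18 P0: load  L1 → E/I on L1; bus BusRd; mem=50
  op19 P0: store L0 := 41 → M/I on L0; bus BusRdX Flush; mem=93
  op20 P1: store L3 := 5 → I/M on L3; bus BusRdX; mem=0
  op21 P0: store L1 := 47 → M/I on L1; bus (none); mem=50
  op22 P0: store L0 := 76 → M/I on L0; bus (none); mem=93
  op23 P1: load  L5 → I/E on L5; bus BusRd; mem=50
  op24 P0: load  L0 → M/I on L0; bus (none); mem=93
  op25 P1: store L5 := 74 → I/M on L5; bus (none); mem=50

invalidations = 3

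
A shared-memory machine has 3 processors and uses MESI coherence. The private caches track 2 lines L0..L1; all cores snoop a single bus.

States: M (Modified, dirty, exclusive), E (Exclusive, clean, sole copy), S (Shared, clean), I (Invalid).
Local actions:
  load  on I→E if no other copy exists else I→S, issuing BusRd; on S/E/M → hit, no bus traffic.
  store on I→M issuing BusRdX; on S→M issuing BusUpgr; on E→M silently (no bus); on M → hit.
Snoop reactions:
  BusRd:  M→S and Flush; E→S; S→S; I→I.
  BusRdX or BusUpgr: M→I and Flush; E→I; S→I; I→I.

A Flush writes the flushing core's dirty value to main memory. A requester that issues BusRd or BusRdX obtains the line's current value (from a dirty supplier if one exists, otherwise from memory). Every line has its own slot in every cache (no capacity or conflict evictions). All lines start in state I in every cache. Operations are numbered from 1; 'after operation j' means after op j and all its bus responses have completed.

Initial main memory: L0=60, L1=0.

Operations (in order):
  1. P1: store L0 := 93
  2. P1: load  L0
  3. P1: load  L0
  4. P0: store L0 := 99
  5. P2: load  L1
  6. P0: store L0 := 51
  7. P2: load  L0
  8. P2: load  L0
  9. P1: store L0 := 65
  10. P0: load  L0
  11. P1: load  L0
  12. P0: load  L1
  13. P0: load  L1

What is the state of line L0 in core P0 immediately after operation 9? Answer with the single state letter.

state = I

  op1 P1: store L0 := 93 → I/M/I on L0; bus BusRdX; mem=60
  op2 P1: load  L0 → I/M/I on L0; bus (none); mem=60
  op3 P1: load  L0 → I/M/I on L0; bus (none); mem=60
  op4 P0: store L0 := 99 → M/I/I on L0; bus BusRdX Flush; mem=93
  op5 P2: load  L1 → I/I/E on L1; bus BusRd; mem=0
  op6 P0: store L0 := 51 → M/I/I on L0; bus (none); mem=93
  op7 P2: load  L0 → S/I/S on L0; bus BusRd Flush; mem=51
  op8 P2: load  L0 → S/I/S on L0; bus (none); mem=51
  op9 P1: store L0 := 65 → I/M/I on L0; bus BusRdX; mem=51
  op10 P0: load  L0 → S/S/I on L0; bus BusRd Flush; mem=65
  op11 P1: load  L0 → S/S/I on L0; bus (none); mem=65
  op12 P0: load  L1 → S/I/S on L1; bus BusRd; mem=0
  op13 P0: load  L1 → S/I/S on L1; bus (none); mem=0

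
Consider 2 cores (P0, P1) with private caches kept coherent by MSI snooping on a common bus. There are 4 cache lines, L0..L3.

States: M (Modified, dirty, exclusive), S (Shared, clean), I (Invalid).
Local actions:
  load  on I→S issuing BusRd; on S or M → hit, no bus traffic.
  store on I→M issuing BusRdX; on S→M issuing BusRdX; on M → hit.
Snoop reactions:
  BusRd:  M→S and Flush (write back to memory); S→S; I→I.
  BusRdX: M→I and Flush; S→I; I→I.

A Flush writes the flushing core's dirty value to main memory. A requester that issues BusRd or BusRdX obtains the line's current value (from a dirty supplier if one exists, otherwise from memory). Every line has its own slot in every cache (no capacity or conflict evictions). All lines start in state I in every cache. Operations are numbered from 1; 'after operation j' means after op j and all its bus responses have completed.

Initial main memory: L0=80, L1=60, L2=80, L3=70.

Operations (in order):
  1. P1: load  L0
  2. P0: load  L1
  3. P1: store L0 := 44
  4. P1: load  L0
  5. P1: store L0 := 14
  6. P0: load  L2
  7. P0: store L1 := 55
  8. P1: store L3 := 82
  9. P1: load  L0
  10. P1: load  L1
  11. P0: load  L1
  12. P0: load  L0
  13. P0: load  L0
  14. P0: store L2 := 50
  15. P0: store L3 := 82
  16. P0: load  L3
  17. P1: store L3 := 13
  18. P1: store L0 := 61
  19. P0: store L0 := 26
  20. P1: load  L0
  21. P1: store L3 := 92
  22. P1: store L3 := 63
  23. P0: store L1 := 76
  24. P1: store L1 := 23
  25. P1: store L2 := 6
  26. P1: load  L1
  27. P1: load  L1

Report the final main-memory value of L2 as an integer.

1. P1: load  L0  bus=[BusRd]  L0: P0=I P1=S  mem[L0]=80
2. P0: load  L1  bus=[BusRd]  L1: P0=S P1=I  mem[L1]=60
3. P1: store L0 := 44  bus=[BusRdX]  L0: P0=I P1=M  mem[L0]=80
4. P1: load  L0  bus=[-]  L0: P0=I P1=M  mem[L0]=80
5. P1: store L0 := 14  bus=[-]  L0: P0=I P1=M  mem[L0]=80
6. P0: load  L2  bus=[BusRd]  L2: P0=S P1=I  mem[L2]=80
7. P0: store L1 := 55  bus=[BusRdX]  L1: P0=M P1=I  mem[L1]=60
8. P1: store L3 := 82  bus=[BusRdX]  L3: P0=I P1=M  mem[L3]=70
9. P1: load  L0  bus=[-]  L0: P0=I P1=M  mem[L0]=80
10. P1: load  L1  bus=[BusRd,Flush]  L1: P0=S P1=S  mem[L1]=55
11. P0: load  L1  bus=[-]  L1: P0=S P1=S  mem[L1]=55
12. P0: load  L0  bus=[BusRd,Flush]  L0: P0=S P1=S  mem[L0]=14
13. P0: load  L0  bus=[-]  L0: P0=S P1=S  mem[L0]=14
14. P0: store L2 := 50  bus=[BusRdX]  L2: P0=M P1=I  mem[L2]=80
15. P0: store L3 := 82  bus=[BusRdX,Flush]  L3: P0=M P1=I  mem[L3]=82
16. P0: load  L3  bus=[-]  L3: P0=M P1=I  mem[L3]=82
17. P1: store L3 := 13  bus=[BusRdX,Flush]  L3: P0=I P1=M  mem[L3]=82
18. P1: store L0 := 61  bus=[BusRdX]  L0: P0=I P1=M  mem[L0]=14
19. P0: store L0 := 26  bus=[BusRdX,Flush]  L0: P0=M P1=I  mem[L0]=61
20. P1: load  L0  bus=[BusRd,Flush]  L0: P0=S P1=S  mem[L0]=26
21. P1: store L3 := 92  bus=[-]  L3: P0=I P1=M  mem[L3]=82
22. P1: store L3 := 63  bus=[-]  L3: P0=I P1=M  mem[L3]=82
23. P0: store L1 := 76  bus=[BusRdX]  L1: P0=M P1=I  mem[L1]=55
24. P1: store L1 := 23  bus=[BusRdX,Flush]  L1: P0=I P1=M  mem[L1]=76
25. P1: store L2 := 6  bus=[BusRdX,Flush]  L2: P0=I P1=M  mem[L2]=50
26. P1: load  L1  bus=[-]  L1: P0=I P1=M  mem[L1]=76
27. P1: load  L1  bus=[-]  L1: P0=I P1=M  mem[L1]=76

memory[L2] = 50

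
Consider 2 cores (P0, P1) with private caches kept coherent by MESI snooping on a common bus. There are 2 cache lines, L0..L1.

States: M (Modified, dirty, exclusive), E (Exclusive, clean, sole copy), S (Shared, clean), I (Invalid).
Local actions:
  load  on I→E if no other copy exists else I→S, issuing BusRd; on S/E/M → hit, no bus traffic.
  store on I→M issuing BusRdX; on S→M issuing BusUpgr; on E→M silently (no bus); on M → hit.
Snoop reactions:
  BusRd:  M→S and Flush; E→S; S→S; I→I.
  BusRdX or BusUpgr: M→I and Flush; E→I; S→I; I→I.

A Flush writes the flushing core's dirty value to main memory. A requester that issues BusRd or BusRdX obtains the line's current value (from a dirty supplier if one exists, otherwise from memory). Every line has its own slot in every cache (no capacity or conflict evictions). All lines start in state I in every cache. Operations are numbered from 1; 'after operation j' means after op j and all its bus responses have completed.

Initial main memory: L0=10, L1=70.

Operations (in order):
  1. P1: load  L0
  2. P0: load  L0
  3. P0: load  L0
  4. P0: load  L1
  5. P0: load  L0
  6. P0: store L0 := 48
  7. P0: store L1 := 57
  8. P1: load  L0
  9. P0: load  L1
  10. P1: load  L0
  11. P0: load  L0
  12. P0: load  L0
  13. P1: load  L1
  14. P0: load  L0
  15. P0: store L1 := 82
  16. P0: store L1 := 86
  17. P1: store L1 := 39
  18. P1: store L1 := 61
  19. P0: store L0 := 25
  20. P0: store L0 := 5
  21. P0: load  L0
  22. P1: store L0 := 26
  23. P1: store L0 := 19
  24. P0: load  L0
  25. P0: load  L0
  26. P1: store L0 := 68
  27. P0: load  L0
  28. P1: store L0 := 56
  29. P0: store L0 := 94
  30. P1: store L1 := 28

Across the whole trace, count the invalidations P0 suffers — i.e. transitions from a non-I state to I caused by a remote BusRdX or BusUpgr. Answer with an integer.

invalidations = 4

1. P1: load  L0  bus=[BusRd]  L0: P0=I P1=E  mem[L0]=10
2. P0: load  L0  bus=[BusRd]  L0: P0=S P1=S  mem[L0]=10
3. P0: load  L0  bus=[-]  L0: P0=S P1=S  mem[L0]=10
4. P0: load  L1  bus=[BusRd]  L1: P0=E P1=I  mem[L1]=70
5. P0: load  L0  bus=[-]  L0: P0=S P1=S  mem[L0]=10
6. P0: store L0 := 48  bus=[BusUpgr]  L0: P0=M P1=I  mem[L0]=10
7. P0: store L1 := 57  bus=[-]  L1: P0=M P1=I  mem[L1]=70
8. P1: load  L0  bus=[BusRd,Flush]  L0: P0=S P1=S  mem[L0]=48
9. P0: load  L1  bus=[-]  L1: P0=M P1=I  mem[L1]=70
10. P1: load  L0  bus=[-]  L0: P0=S P1=S  mem[L0]=48
11. P0: load  L0  bus=[-]  L0: P0=S P1=S  mem[L0]=48
12. P0: load  L0  bus=[-]  L0: P0=S P1=S  mem[L0]=48
13. P1: load  L1  bus=[BusRd,Flush]  L1: P0=S P1=S  mem[L1]=57
14. P0: load  L0  bus=[-]  L0: P0=S P1=S  mem[L0]=48
15. P0: store L1 := 82  bus=[BusUpgr]  L1: P0=M P1=I  mem[L1]=57
16. P0: store L1 := 86  bus=[-]  L1: P0=M P1=I  mem[L1]=57
17. P1: store L1 := 39  bus=[BusRdX,Flush]  L1: P0=I P1=M  mem[L1]=86
18. P1: store L1 := 61  bus=[-]  L1: P0=I P1=M  mem[L1]=86
19. P0: store L0 := 25  bus=[BusUpgr]  L0: P0=M P1=I  mem[L0]=48
20. P0: store L0 := 5  bus=[-]  L0: P0=M P1=I  mem[L0]=48
21. P0: load  L0  bus=[-]  L0: P0=M P1=I  mem[L0]=48
22. P1: store L0 := 26  bus=[BusRdX,Flush]  L0: P0=I P1=M  mem[L0]=5
23. P1: store L0 := 19  bus=[-]  L0: P0=I P1=M  mem[L0]=5
24. P0: load  L0  bus=[BusRd,Flush]  L0: P0=S P1=S  mem[L0]=19
25. P0: load  L0  bus=[-]  L0: P0=S P1=S  mem[L0]=19
26. P1: store L0 := 68  bus=[BusUpgr]  L0: P0=I P1=M  mem[L0]=19
27. P0: load  L0  bus=[BusRd,Flush]  L0: P0=S P1=S  mem[L0]=68
28. P1: store L0 := 56  bus=[BusUpgr]  L0: P0=I P1=M  mem[L0]=68
29. P0: store L0 := 94  bus=[BusRdX,Flush]  L0: P0=M P1=I  mem[L0]=56
30. P1: store L1 := 28  bus=[-]  L1: P0=I P1=M  mem[L1]=86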